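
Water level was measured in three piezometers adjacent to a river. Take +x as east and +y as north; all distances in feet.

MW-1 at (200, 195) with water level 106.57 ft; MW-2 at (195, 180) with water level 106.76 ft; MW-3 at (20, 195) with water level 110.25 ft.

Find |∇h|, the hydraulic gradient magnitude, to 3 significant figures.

0.0213

With h = a·x + b·y + c and MW-1 as origin, the differences give:
  (-5)·a + (-15)·b = +0.19
  (-180)·a + 0·b = +3.68
Eliminate b (×0 and ×(-15), subtract): -2700·a = 55.200 → a = ∂h/∂x = -0.02044
Back-substitute: b = ∂h/∂y = -0.005852.
|∇h| = √(-0.02044² + -0.005852²) = 0.02126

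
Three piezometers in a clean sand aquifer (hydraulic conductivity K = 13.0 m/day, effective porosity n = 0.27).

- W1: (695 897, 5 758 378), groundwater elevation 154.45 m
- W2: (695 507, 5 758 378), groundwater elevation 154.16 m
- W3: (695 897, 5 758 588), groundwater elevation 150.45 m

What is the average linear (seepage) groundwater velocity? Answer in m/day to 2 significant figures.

0.92 m/day

∂h/∂x = (154.16 − 154.45) / (695507 − 695897) = +0.0007436
∂h/∂y = (150.45 − 154.45) / (5758588 − 5758378) = -0.01905
|∇h| = √(0.0007436² + -0.01905²) = 0.01906
Seepage velocity v = K·i/n = 13.0 × 0.01906 / 0.27 = 0.9177 m/day.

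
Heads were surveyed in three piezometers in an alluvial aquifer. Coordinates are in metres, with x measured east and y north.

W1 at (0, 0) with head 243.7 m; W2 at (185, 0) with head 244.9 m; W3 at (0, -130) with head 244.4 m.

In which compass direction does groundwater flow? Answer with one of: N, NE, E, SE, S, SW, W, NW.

∂h/∂x = (244.9 − 243.7) / (185 − 0) = +0.006486
∂h/∂y = (244.4 − 243.7) / (-130 − 0) = -0.005385
Flow = −∇h = (-0.006486 east, +0.005385 north), which points northwest.

NW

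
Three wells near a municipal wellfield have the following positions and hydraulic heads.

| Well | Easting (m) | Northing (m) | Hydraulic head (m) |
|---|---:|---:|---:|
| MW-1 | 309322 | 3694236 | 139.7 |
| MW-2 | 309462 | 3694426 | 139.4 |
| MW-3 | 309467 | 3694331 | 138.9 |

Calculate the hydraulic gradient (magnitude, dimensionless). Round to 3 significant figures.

Three-point gradient (reference MW-1): Δ to MW-2 = (140, 190, -0.3), Δ to MW-3 = (145, 95, -0.8).
∂h/∂x = -0.008667, ∂h/∂y = +0.004807 (det = -14250).
|∇h| = √(-0.008667² + 0.004807²) = 0.009911

0.00991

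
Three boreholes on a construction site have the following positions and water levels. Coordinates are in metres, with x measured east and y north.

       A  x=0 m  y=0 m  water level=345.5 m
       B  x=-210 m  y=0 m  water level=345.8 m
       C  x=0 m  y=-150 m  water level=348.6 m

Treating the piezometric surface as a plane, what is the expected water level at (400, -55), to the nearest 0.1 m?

346.1 m

∂h/∂x = (345.8 − 345.5) / (-210 − 0) = -0.001429
∂h/∂y = (348.6 − 345.5) / (-150 − 0) = -0.02067
h(400, -55) = 345.5 + (-0.001429)·(400) + (-0.02067)·(-55) = 345.5 -0.571 +1.137 = 346.065 m.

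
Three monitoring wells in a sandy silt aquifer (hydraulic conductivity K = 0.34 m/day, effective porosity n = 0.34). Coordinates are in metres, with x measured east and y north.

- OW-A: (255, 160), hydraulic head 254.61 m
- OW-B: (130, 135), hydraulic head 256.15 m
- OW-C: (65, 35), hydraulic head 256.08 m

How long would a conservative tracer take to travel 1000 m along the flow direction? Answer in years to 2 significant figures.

With h = a·x + b·y + c and OW-A as origin, the differences give:
  (-125)·a + (-25)·b = +1.54
  (-190)·a + (-125)·b = +1.47
Eliminate b (×(-125) and ×(-25), subtract): 10875·a = -155.750 → a = ∂h/∂x = -0.01432
Back-substitute: b = ∂h/∂y = +0.01001.
|∇h| = √(-0.01432² + 0.01001²) = 0.01747
Seepage velocity v = K·i/n = 0.34 × 0.01747 / 0.34 = 0.01747 m/day.
t = 1000 / 0.01747 = 5.724e+04 days = 157 years.

160 years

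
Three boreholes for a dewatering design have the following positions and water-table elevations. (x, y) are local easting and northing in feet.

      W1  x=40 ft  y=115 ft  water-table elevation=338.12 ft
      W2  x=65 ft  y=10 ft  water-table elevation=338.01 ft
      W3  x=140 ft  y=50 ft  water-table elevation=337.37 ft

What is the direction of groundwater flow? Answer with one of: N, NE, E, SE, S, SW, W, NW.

E

With h = a·x + b·y + c and W1 as origin, the differences give:
  25·a + (-105)·b = -0.11
  100·a + (-65)·b = -0.75
Eliminate b (×(-65) and ×(-105), subtract): 8875·a = -71.600 → a = ∂h/∂x = -0.008068
Back-substitute: b = ∂h/∂y = -0.0008732.
Flow = −∇h = (+0.008068 east, +0.0008732 north), which points east.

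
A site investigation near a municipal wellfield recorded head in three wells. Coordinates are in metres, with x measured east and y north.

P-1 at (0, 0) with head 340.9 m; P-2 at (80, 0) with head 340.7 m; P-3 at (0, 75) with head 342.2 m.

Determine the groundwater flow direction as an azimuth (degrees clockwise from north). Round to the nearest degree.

∂h/∂x = (340.7 − 340.9) / (80 − 0) = -0.002500
∂h/∂y = (342.2 − 340.9) / (75 − 0) = +0.01733
Flow direction (−∇h) has components (+0.002500 E, -0.01733 N).
Azimuth = atan2(E, N) = atan2(+0.002500, -0.01733) = 171.8° ≈ 172°.

172°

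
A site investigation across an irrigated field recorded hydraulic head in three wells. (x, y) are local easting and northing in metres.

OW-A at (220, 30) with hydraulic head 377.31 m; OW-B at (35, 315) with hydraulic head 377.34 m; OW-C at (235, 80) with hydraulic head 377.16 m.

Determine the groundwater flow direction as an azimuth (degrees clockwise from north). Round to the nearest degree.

With h = a·x + b·y + c and OW-A as origin, the differences give:
  (-185)·a + 285·b = +0.03
  15·a + 50·b = -0.15
Eliminate b (×50 and ×285, subtract): -13525·a = 44.250 → a = ∂h/∂x = -0.003272
Back-substitute: b = ∂h/∂y = -0.002018.
Flow direction (−∇h) has components (+0.003272 E, +0.002018 N).
Azimuth = atan2(E, N) = atan2(+0.003272, +0.002018) = 58.3° ≈ 058°.

058°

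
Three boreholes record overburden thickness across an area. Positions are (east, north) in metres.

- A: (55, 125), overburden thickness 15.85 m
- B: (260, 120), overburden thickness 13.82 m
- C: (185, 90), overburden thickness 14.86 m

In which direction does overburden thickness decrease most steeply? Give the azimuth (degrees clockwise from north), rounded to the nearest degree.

Taking A as reference: B−A = (205, -5, -2.03); C−A = (130, -35, -0.99).
Determinant of the coordinate differences = 205·(-35) − 130·(-5) = -6525.
∂d/∂x = [(-2.03)·(-35) − (-0.99)·(-5)] / -6525 = -0.01013
∂d/∂y = [205·(-0.99) − 130·(-2.03)] / -6525 = -0.009341
Steepest decrease is along −∇f: components (+0.01013 E, +0.009341 N).
Azimuth = atan2(+0.01013, +0.009341) = 47.3° ≈ 047°.

047°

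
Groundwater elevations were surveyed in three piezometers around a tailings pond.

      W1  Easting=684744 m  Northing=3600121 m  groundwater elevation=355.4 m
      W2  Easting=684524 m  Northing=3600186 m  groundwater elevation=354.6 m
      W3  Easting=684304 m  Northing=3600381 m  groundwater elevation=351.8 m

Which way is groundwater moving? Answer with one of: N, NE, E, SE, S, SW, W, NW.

N

With h = a·x + b·y + c and W1 as origin, the differences give:
  (-220)·a + 65·b = -0.8
  (-440)·a + 260·b = -3.6
Eliminate b (×260 and ×65, subtract): -28600·a = 26.00 → a = ∂h/∂x = -0.0009091
Back-substitute: b = ∂h/∂y = -0.01538.
Flow = −∇h = (+0.0009091 east, +0.01538 north), which points north.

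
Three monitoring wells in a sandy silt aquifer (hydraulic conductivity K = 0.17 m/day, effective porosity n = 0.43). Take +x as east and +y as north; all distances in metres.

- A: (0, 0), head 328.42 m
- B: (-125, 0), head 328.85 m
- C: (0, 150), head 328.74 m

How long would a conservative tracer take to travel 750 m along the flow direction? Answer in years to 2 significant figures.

∂h/∂x = (328.85 − 328.42) / (-125 − 0) = -0.003440
∂h/∂y = (328.74 − 328.42) / (150 − 0) = +0.002133
|∇h| = √(-0.003440² + 0.002133²) = 0.004048
Seepage velocity v = K·i/n = 0.17 × 0.004048 / 0.43 = 0.0016 m/day.
t = 750 / 0.0016 = 4.688e+05 days = 1.28e+03 years.

1300 years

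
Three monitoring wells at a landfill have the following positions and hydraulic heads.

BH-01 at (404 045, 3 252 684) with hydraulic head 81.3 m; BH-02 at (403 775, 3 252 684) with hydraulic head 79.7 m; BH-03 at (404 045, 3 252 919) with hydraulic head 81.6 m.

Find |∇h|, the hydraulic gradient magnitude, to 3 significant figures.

0.00606

∂h/∂x = (79.7 − 81.3) / (403775 − 404045) = +0.005926
∂h/∂y = (81.6 − 81.3) / (3252919 − 3252684) = +0.001277
|∇h| = √(0.005926² + 0.001277²) = 0.006062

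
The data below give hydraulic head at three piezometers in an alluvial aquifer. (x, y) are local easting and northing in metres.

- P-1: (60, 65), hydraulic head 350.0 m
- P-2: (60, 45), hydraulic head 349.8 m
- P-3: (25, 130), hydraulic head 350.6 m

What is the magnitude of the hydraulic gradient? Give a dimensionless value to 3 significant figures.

With h = a·x + b·y + c and P-1 as origin, the differences give:
  0·a + (-20)·b = -0.2
  (-35)·a + 65·b = +0.6
Eliminate b (×65 and ×(-20), subtract): -700·a = -1.00 → a = ∂h/∂x = +0.001429
Back-substitute: b = ∂h/∂y = +0.010000.
|∇h| = √(0.001429² + 0.010000²) = 0.0101

0.0101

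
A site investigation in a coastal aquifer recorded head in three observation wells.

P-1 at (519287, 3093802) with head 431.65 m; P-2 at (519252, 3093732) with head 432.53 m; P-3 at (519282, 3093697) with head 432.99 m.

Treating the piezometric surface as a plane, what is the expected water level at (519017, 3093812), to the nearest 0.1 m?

Taking P-1 as reference: P-2−P-1 = (-35, -70, +0.88); P-3−P-1 = (-5, -105, +1.34).
Determinant of the coordinate differences = (-35)·(-105) − (-5)·(-70) = 3325.
∂h/∂x = [(+0.88)·(-105) − (+1.34)·(-70)] / 3325 = +0.0004211
∂h/∂y = [(-35)·(+1.34) − (-5)·(+0.88)] / 3325 = -0.01278
h(519017, 3093812) = 431.65 + (+0.0004211)·(-270) + (-0.01278)·(10) = 431.65 -0.114 -0.128 = 431.408 m.

431.4 m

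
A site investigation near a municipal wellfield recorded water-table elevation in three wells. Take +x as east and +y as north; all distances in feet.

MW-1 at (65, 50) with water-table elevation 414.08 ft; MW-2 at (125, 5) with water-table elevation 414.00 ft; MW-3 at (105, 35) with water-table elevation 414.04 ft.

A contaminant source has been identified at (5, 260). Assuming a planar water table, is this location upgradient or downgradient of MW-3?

upgradient

Taking MW-1 as reference: MW-2−MW-1 = (60, -45, -0.08); MW-3−MW-1 = (40, -15, -0.04).
Solve a·Δx + b·Δy = Δh: det = 60·(-15) − 40·(-45) = 900.
∂h/∂x = [(-0.08)·(-15) − (-0.04)·(-45)] / 900 = -0.0006667
∂h/∂y = [60·(-0.04) − 40·(-0.08)] / 900 = +0.0008889
Head at (5, 260) = 414.08 + (-0.0006667)·(-60) + (+0.0008889)·(210) = 414.31 ft.
That is higher than the 414.04 ft at MW-3, so the point is upgradient.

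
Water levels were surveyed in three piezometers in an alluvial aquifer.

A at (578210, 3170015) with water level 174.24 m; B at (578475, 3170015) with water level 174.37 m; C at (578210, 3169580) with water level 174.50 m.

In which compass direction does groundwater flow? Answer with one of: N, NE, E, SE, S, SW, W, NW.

∂h/∂x = (174.37 − 174.24) / (578475 − 578210) = +0.0004906
∂h/∂y = (174.50 − 174.24) / (3169580 − 3170015) = -0.0005977
Flow = −∇h = (-0.0004906 east, +0.0005977 north), which points northwest.

NW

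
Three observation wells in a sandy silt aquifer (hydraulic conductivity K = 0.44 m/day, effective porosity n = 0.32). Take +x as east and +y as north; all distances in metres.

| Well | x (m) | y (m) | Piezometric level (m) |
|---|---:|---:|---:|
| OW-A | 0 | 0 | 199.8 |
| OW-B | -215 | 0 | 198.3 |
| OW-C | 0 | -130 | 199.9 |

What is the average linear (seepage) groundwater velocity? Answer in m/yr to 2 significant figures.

3.5 m/yr

∂h/∂x = (198.3 − 199.8) / (-215 − 0) = +0.006977
∂h/∂y = (199.9 − 199.8) / (-130 − 0) = -0.0007692
|∇h| = √(0.006977² + -0.0007692²) = 0.007019
Seepage velocity v = K·i/n = 0.44 × 0.007019 / 0.32 = 0.009651 m/day = 3.525 m/yr.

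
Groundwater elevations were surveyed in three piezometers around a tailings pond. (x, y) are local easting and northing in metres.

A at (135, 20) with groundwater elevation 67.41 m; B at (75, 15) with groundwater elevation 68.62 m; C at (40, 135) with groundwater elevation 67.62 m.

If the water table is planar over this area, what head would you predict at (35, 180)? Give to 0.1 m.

Taking A as reference: B−A = (-60, -5, +1.21); C−A = (-95, 115, +0.21).
Determinant of the coordinate differences = (-60)·115 − (-95)·(-5) = -7375.
∂h/∂x = [(+1.21)·115 − (+0.21)·(-5)] / -7375 = -0.01901
∂h/∂y = [(-60)·(+0.21) − (-95)·(+1.21)] / -7375 = -0.01388
h(35, 180) = 67.41 + (-0.01901)·(-100) + (-0.01388)·(160) = 67.41 +1.901 -2.220 = 67.091 m.

67.1 m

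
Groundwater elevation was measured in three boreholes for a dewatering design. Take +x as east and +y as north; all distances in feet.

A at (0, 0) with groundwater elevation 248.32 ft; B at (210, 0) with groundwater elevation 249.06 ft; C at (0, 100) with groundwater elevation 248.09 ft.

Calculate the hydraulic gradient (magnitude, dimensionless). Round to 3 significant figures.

0.00421

∂h/∂x = (249.06 − 248.32) / (210 − 0) = +0.003524
∂h/∂y = (248.09 − 248.32) / (100 − 0) = -0.002300
|∇h| = √(0.003524² + -0.002300²) = 0.004208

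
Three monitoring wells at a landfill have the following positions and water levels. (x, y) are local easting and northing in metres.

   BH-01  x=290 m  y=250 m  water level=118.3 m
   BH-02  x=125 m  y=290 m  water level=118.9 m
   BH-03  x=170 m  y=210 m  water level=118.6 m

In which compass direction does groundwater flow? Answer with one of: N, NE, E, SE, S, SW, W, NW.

SE

Taking BH-01 as reference: BH-02−BH-01 = (-165, 40, +0.6); BH-03−BH-01 = (-120, -40, +0.3).
Solve a·Δx + b·Δy = Δh: det = (-165)·(-40) − (-120)·40 = 11400.
∂h/∂x = [(+0.6)·(-40) − (+0.3)·40] / 11400 = -0.003158
∂h/∂y = [(-165)·(+0.3) − (-120)·(+0.6)] / 11400 = +0.001974
Flow = −∇h = (+0.003158 east, -0.001974 north), which points southeast.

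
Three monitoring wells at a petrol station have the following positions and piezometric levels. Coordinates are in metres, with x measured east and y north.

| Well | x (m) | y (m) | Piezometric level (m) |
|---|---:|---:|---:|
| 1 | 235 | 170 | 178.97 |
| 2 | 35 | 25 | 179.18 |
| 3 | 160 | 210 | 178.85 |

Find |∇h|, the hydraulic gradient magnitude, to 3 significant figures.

With h = a·x + b·y + c and 1 as origin, the differences give:
  (-200)·a + (-145)·b = +0.21
  (-75)·a + 40·b = -0.12
Eliminate b (×40 and ×(-145), subtract): -18875·a = -9.000 → a = ∂h/∂x = +0.0004768
Back-substitute: b = ∂h/∂y = -0.002106.
|∇h| = √(0.0004768² + -0.002106²) = 0.002159

0.00216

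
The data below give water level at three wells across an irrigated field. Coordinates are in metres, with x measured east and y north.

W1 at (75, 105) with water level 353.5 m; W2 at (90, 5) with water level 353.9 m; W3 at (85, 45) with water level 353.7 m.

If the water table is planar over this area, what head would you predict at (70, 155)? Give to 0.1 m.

353.2 m

Taking W1 as reference: W2−W1 = (15, -100, +0.4); W3−W1 = (10, -60, +0.2).
Determinant of the coordinate differences = 15·(-60) − 10·(-100) = 100.
∂h/∂x = [(+0.4)·(-60) − (+0.2)·(-100)] / 100 = -0.04000
∂h/∂y = [15·(+0.2) − 10·(+0.4)] / 100 = -0.010000
h(70, 155) = 353.5 + (-0.04000)·(-5) + (-0.010000)·(50) = 353.5 +0.200 -0.500 = 353.200 m.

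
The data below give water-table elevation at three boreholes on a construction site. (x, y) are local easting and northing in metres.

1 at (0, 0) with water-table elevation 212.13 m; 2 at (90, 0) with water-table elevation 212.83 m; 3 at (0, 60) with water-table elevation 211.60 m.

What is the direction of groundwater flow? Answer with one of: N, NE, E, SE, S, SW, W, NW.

NW

∂h/∂x = (212.83 − 212.13) / (90 − 0) = +0.007778
∂h/∂y = (211.60 − 212.13) / (60 − 0) = -0.008833
Flow = −∇h = (-0.007778 east, +0.008833 north), which points northwest.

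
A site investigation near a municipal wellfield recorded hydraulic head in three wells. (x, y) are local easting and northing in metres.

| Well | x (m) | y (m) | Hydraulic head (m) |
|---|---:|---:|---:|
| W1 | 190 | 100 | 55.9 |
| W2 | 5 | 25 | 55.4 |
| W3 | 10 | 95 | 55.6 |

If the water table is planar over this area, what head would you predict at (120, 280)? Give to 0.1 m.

56.3 m

Differences from W1: to W2 (Δx, Δy, Δh) = (-185, -75, -0.5); to W3 = (-180, -5, -0.3).
Solve a·Δx + b·Δy = Δh: det = (-185)·(-5) − (-180)·(-75) = -12575.
∂h/∂x = [(-0.5)·(-5) − (-0.3)·(-75)] / -12575 = +0.001590
∂h/∂y = [(-185)·(-0.3) − (-180)·(-0.5)] / -12575 = +0.002744
h(120, 280) = 55.9 + (+0.001590)·(-70) + (+0.002744)·(180) = 55.9 -0.111 +0.494 = 56.283 m.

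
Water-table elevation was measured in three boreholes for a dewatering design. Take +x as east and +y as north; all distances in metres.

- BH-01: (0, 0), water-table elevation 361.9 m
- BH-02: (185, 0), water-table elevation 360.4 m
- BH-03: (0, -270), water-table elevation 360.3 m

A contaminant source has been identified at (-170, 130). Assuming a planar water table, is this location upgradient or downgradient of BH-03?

upgradient

∂h/∂x = (360.4 − 361.9) / (185 − 0) = -0.008108
∂h/∂y = (360.3 − 361.9) / (-270 − 0) = +0.005926
Head at (-170, 130) = 361.9 + (-0.008108)·(-170) + (+0.005926)·(130) = 364.05 m.
That is higher than the 360.3 m at BH-03, so the point is upgradient.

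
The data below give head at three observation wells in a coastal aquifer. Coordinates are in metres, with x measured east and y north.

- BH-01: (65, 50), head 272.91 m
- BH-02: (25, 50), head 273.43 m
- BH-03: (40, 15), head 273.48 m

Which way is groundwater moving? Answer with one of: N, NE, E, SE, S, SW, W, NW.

NE

Three-point gradient (reference BH-01): Δ to BH-02 = (-40, 0, +0.52), Δ to BH-03 = (-25, -35, +0.57).
∂h/∂x = -0.01300, ∂h/∂y = -0.007000 (det = 1400).
Flow = −∇h = (+0.01300 east, +0.007000 north), which points northeast.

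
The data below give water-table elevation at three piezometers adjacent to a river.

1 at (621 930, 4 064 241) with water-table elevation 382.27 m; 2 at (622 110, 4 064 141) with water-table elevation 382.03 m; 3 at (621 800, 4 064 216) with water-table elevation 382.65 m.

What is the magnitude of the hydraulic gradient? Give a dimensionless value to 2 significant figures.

Taking 1 as reference: 2−1 = (180, -100, -0.24); 3−1 = (-130, -25, +0.38).
Solve a·Δx + b·Δy = Δh: det = 180·(-25) − (-130)·(-100) = -17500.
∂h/∂x = [(-0.24)·(-25) − (+0.38)·(-100)] / -17500 = -0.002514
∂h/∂y = [180·(+0.38) − (-130)·(-0.24)] / -17500 = -0.002126
|∇h| = √(-0.002514² + -0.002126²) = 0.003292

0.0033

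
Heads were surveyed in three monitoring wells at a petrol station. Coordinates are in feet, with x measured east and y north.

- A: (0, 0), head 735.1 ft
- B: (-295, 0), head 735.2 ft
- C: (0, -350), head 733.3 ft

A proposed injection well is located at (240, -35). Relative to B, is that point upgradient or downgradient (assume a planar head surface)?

∂h/∂x = (735.2 − 735.1) / (-295 − 0) = -0.0003390
∂h/∂y = (733.3 − 735.1) / (-350 − 0) = +0.005143
Head at (240, -35) = 735.1 + (-0.0003390)·(240) + (+0.005143)·(-35) = 734.84 ft.
That is lower than the 735.2 ft at B, so the point is downgradient.

downgradient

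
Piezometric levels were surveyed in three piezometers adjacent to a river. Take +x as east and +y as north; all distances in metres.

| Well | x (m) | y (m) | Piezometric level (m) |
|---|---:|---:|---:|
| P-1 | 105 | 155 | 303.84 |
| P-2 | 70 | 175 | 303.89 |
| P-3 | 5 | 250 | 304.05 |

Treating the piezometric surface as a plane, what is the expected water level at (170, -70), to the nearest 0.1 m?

303.4 m

With h = a·x + b·y + c and P-1 as origin, the differences give:
  (-35)·a + 20·b = +0.05
  (-100)·a + 95·b = +0.21
Eliminate b (×95 and ×20, subtract): -1325·a = 0.550 → a = ∂h/∂x = -0.0004151
Back-substitute: b = ∂h/∂y = +0.001774.
h(170, -70) = 303.84 + (-0.0004151)·(65) + (+0.001774)·(-225) = 303.84 -0.027 -0.399 = 303.414 m.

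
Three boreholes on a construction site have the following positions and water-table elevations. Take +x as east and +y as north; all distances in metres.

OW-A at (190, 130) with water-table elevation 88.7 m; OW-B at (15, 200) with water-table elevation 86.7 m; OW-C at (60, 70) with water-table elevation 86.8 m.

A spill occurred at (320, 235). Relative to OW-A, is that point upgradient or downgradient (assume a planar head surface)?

Taking OW-A as reference: OW-B−OW-A = (-175, 70, -2.0); OW-C−OW-A = (-130, -60, -1.9).
Solve a·Δx + b·Δy = Δh: det = (-175)·(-60) − (-130)·70 = 19600.
∂h/∂x = [(-2.0)·(-60) − (-1.9)·70] / 19600 = +0.01291
∂h/∂y = [(-175)·(-1.9) − (-130)·(-2.0)] / 19600 = +0.003699
Head at (320, 235) = 88.7 + (+0.01291)·(130) + (+0.003699)·(105) = 90.77 m.
That is higher than the 88.7 m at OW-A, so the point is upgradient.

upgradient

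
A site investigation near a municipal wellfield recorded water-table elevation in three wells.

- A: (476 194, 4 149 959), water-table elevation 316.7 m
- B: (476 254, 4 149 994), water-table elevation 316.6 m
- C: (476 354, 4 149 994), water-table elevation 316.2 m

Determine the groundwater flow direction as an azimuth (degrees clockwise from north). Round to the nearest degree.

Three-point gradient (reference A): Δ to B = (60, 35, -0.1), Δ to C = (160, 35, -0.5).
∂h/∂x = -0.004000, ∂h/∂y = +0.004000 (det = -3500).
Flow direction (−∇h) has components (+0.004000 E, -0.004000 N).
Azimuth = atan2(E, N) = atan2(+0.004000, -0.004000) = 135.0° ≈ 135°.

135°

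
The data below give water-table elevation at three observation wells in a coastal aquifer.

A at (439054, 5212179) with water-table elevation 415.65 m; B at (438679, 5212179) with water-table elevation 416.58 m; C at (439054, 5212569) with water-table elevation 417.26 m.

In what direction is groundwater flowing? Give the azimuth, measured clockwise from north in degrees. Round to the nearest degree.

149°

∂h/∂x = (416.58 − 415.65) / (438679 − 439054) = -0.002480
∂h/∂y = (417.26 − 415.65) / (5212569 − 5212179) = +0.004128
Flow direction (−∇h) has components (+0.002480 E, -0.004128 N).
Azimuth = atan2(E, N) = atan2(+0.002480, -0.004128) = 149.0° ≈ 149°.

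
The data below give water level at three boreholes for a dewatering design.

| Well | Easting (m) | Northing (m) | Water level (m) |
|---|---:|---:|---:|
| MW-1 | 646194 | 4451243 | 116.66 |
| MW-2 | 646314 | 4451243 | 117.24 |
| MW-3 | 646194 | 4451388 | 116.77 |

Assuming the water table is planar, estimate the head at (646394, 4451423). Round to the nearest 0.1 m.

117.8 m

∂h/∂x = (117.24 − 116.66) / (646314 − 646194) = +0.004833
∂h/∂y = (116.77 − 116.66) / (4451388 − 4451243) = +0.0007586
h(646394, 4451423) = 116.66 + (+0.004833)·(200) + (+0.0007586)·(180) = 116.66 +0.967 +0.137 = 117.763 m.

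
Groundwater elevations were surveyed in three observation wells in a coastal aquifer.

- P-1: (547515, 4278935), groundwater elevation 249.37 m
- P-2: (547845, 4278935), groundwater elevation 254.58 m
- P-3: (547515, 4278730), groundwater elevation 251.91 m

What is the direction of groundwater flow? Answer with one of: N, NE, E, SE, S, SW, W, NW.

∂h/∂x = (254.58 − 249.37) / (547845 − 547515) = +0.01579
∂h/∂y = (251.91 − 249.37) / (4278730 − 4278935) = -0.01239
Flow = −∇h = (-0.01579 east, +0.01239 north), which points northwest.

NW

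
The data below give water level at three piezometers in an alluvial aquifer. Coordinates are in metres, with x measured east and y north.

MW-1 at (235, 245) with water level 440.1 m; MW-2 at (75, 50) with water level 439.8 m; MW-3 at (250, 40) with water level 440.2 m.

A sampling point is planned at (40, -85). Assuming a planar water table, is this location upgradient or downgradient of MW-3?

downgradient

Taking MW-1 as reference: MW-2−MW-1 = (-160, -195, -0.3); MW-3−MW-1 = (15, -205, +0.1).
Determinant of the coordinate differences = (-160)·(-205) − 15·(-195) = 35725.
∂h/∂x = [(-0.3)·(-205) − (+0.1)·(-195)] / 35725 = +0.002267
∂h/∂y = [(-160)·(+0.1) − 15·(-0.3)] / 35725 = -0.0003219
Head at (40, -85) = 440.1 + (+0.002267)·(-195) + (-0.0003219)·(-330) = 439.76 m.
That is lower than the 440.2 m at MW-3, so the point is downgradient.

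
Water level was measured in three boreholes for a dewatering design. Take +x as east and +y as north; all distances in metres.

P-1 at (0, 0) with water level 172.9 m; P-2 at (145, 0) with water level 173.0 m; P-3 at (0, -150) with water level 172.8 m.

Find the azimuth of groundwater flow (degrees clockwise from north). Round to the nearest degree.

∂h/∂x = (173.0 − 172.9) / (145 − 0) = +0.0006897
∂h/∂y = (172.8 − 172.9) / (-150 − 0) = +0.0006667
Flow direction (−∇h) has components (-0.0006897 E, -0.0006667 N).
Azimuth = atan2(E, N) = atan2(-0.0006897, -0.0006667) = 226.0° ≈ 226°.

226°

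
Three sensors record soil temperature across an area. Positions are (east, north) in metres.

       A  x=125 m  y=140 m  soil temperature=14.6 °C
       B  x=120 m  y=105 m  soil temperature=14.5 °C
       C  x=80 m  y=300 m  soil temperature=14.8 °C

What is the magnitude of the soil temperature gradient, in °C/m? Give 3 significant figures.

0.00444 °C/m

With T = a·x + b·y + c and A as origin, the differences give:
  (-5)·a + (-35)·b = -0.1
  (-45)·a + 160·b = +0.2
Eliminate b (×160 and ×(-35), subtract): -2375·a = -9.00 → a = ∂T/∂x = +0.003789
Back-substitute: b = ∂T/∂y = +0.002316.
|∇f| = √(0.003789² + 0.002316²) = 0.004441 °C/m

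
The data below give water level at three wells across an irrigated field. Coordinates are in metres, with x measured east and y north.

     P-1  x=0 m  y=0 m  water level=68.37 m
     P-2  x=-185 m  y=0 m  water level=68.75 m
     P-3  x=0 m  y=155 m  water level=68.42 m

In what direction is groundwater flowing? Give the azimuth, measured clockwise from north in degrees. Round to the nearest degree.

∂h/∂x = (68.75 − 68.37) / (-185 − 0) = -0.002054
∂h/∂y = (68.42 − 68.37) / (155 − 0) = +0.0003226
Flow direction (−∇h) has components (+0.002054 E, -0.0003226 N).
Azimuth = atan2(E, N) = atan2(+0.002054, -0.0003226) = 98.9° ≈ 099°.

099°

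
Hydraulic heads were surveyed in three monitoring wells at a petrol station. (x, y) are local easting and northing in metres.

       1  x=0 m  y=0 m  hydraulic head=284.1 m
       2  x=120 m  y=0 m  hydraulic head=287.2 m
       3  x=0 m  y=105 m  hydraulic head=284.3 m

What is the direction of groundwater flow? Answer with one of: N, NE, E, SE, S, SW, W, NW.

W

∂h/∂x = (287.2 − 284.1) / (120 − 0) = +0.02583
∂h/∂y = (284.3 − 284.1) / (105 − 0) = +0.001905
Flow = −∇h = (-0.02583 east, -0.001905 north), which points west.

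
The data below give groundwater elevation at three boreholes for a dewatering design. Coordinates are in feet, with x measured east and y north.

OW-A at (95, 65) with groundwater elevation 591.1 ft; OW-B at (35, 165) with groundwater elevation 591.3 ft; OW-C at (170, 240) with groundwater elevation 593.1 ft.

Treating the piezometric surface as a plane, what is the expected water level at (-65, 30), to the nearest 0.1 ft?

Taking OW-A as reference: OW-B−OW-A = (-60, 100, +0.2); OW-C−OW-A = (75, 175, +2.0).
Determinant of the coordinate differences = (-60)·175 − 75·100 = -18000.
∂h/∂x = [(+0.2)·175 − (+2.0)·100] / -18000 = +0.009167
∂h/∂y = [(-60)·(+2.0) − 75·(+0.2)] / -18000 = +0.007500
h(-65, 30) = 591.1 + (+0.009167)·(-160) + (+0.007500)·(-35) = 591.1 -1.467 -0.262 = 589.371 ft.

589.4 ft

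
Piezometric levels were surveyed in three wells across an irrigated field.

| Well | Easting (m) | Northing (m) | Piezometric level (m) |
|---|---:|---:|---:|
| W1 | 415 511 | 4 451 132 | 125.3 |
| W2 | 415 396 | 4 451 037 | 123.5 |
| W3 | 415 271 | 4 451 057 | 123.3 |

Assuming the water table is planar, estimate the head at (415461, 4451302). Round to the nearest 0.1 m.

Differences from W1: to W2 (Δx, Δy, Δh) = (-115, -95, -1.8); to W3 = (-240, -75, -2.0).
Solve a·Δx + b·Δy = Δh: det = (-115)·(-75) − (-240)·(-95) = -14175.
∂h/∂x = [(-1.8)·(-75) − (-2.0)·(-95)] / -14175 = +0.003880
∂h/∂y = [(-115)·(-2.0) − (-240)·(-1.8)] / -14175 = +0.01425
h(415461, 4451302) = 125.3 + (+0.003880)·(-50) + (+0.01425)·(170) = 125.3 -0.194 +2.423 = 127.529 m.

127.5 m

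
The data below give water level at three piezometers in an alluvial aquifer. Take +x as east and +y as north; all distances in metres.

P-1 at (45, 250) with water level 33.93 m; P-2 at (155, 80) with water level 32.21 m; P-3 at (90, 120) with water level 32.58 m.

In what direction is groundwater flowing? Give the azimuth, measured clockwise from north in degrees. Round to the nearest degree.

With h = a·x + b·y + c and P-1 as origin, the differences give:
  110·a + (-170)·b = -1.72
  45·a + (-130)·b = -1.35
Eliminate b (×(-130) and ×(-170), subtract): -6650·a = -5.900 → a = ∂h/∂x = +0.0008872
Back-substitute: b = ∂h/∂y = +0.01069.
Flow direction (−∇h) has components (-0.0008872 E, -0.01069 N).
Azimuth = atan2(E, N) = atan2(-0.0008872, -0.01069) = 184.7° ≈ 185°.

185°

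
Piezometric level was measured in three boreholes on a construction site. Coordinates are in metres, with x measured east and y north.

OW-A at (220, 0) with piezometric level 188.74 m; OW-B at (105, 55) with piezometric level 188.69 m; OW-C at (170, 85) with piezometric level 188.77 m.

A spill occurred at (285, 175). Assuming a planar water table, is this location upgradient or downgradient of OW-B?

With h = a·x + b·y + c and OW-A as origin, the differences give:
  (-115)·a + 55·b = -0.05
  (-50)·a + 85·b = +0.03
Eliminate b (×85 and ×55, subtract): -7025·a = -5.900 → a = ∂h/∂x = +0.0008399
Back-substitute: b = ∂h/∂y = +0.0008470.
Head at (285, 175) = 188.74 + (+0.0008399)·(65) + (+0.0008470)·(175) = 188.94 m.
That is higher than the 188.69 m at OW-B, so the point is upgradient.

upgradient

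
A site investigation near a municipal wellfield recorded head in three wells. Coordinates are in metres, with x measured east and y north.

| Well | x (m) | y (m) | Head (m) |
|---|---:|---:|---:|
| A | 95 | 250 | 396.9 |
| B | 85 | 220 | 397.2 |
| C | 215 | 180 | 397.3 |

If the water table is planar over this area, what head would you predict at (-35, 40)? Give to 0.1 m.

Three-point gradient (reference A): Δ to B = (-10, -30, +0.3), Δ to C = (120, -70, +0.4).
∂h/∂x = -0.002093, ∂h/∂y = -0.009302 (det = 4300).
h(-35, 40) = 396.9 + (-0.002093)·(-130) + (-0.009302)·(-210) = 396.9 +0.272 +1.953 = 399.126 m.

399.1 m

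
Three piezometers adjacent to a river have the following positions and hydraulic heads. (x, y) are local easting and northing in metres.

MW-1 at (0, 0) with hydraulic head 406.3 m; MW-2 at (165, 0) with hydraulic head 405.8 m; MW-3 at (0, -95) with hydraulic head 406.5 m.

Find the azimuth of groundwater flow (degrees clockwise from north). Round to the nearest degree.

055°

∂h/∂x = (405.8 − 406.3) / (165 − 0) = -0.003030
∂h/∂y = (406.5 − 406.3) / (-95 − 0) = -0.002105
Flow direction (−∇h) has components (+0.003030 E, +0.002105 N).
Azimuth = atan2(E, N) = atan2(+0.003030, +0.002105) = 55.2° ≈ 055°.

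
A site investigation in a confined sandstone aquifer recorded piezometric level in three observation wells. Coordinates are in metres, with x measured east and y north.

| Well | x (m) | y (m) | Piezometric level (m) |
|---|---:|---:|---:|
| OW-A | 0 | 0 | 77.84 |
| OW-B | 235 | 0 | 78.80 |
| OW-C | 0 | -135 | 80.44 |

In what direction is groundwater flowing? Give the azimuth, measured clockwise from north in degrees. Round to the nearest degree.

∂h/∂x = (78.80 − 77.84) / (235 − 0) = +0.004085
∂h/∂y = (80.44 − 77.84) / (-135 − 0) = -0.01926
Flow direction (−∇h) has components (-0.004085 E, +0.01926 N).
Azimuth = atan2(E, N) = atan2(-0.004085, +0.01926) = 348.0° ≈ 348°.

348°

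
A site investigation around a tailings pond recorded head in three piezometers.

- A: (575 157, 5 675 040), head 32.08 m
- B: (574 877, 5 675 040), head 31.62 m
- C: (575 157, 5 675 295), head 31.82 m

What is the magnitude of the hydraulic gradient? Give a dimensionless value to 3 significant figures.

0.00193

∂h/∂x = (31.62 − 32.08) / (574877 − 575157) = +0.001643
∂h/∂y = (31.82 − 32.08) / (5675295 − 5675040) = -0.001020
|∇h| = √(0.001643² + -0.001020²) = 0.001934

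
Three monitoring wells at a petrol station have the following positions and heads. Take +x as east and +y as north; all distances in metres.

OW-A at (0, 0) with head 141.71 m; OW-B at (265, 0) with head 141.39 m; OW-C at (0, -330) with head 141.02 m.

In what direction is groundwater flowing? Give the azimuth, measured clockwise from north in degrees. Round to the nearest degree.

150°

∂h/∂x = (141.39 − 141.71) / (265 − 0) = -0.001208
∂h/∂y = (141.02 − 141.71) / (-330 − 0) = +0.002091
Flow direction (−∇h) has components (+0.001208 E, -0.002091 N).
Azimuth = atan2(E, N) = atan2(+0.001208, -0.002091) = 150.0° ≈ 150°.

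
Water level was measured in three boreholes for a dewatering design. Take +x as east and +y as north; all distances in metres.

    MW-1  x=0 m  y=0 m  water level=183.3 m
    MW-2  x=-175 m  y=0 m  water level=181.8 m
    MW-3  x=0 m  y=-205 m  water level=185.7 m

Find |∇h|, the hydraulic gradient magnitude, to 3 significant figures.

∂h/∂x = (181.8 − 183.3) / (-175 − 0) = +0.008571
∂h/∂y = (185.7 − 183.3) / (-205 − 0) = -0.01171
|∇h| = √(0.008571² + -0.01171²) = 0.01451

0.0145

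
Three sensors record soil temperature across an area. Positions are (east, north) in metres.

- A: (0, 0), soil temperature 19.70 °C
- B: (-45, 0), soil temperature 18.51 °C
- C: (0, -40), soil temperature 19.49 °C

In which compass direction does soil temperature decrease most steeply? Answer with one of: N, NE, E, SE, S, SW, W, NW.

∂T/∂x = (18.51 − 19.70) / (-45 − 0) = +0.02644
∂T/∂y = (19.49 − 19.70) / (-40 − 0) = +0.005250
Steepest decrease is along −∇f = (-0.02644 E, -0.005250 N) → west.

W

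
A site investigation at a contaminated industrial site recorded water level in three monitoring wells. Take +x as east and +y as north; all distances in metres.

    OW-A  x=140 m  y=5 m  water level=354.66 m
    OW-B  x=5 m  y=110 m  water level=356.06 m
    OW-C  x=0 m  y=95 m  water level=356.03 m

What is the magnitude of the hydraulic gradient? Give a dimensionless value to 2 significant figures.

Differences from OW-A: to OW-B (Δx, Δy, Δh) = (-135, 105, +1.40); to OW-C = (-140, 90, +1.37).
Determinant of the coordinate differences = (-135)·90 − (-140)·105 = 2550.
∂h/∂x = [(+1.40)·90 − (+1.37)·105] / 2550 = -0.007000
∂h/∂y = [(-135)·(+1.37) − (-140)·(+1.40)] / 2550 = +0.004333
|∇h| = √(-0.007000² + 0.004333²) = 0.008233

0.0082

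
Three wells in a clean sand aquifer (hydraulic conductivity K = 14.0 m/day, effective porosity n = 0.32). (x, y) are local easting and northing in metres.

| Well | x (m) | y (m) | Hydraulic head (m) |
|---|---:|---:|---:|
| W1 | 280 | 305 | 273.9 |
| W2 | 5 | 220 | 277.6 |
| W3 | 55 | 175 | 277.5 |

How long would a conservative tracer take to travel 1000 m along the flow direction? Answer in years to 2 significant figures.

Differences from W1: to W2 (Δx, Δy, Δh) = (-275, -85, +3.7); to W3 = (-225, -130, +3.6).
Determinant of the coordinate differences = (-275)·(-130) − (-225)·(-85) = 16625.
∂h/∂x = [(+3.7)·(-130) − (+3.6)·(-85)] / 16625 = -0.01053
∂h/∂y = [(-275)·(+3.6) − (-225)·(+3.7)] / 16625 = -0.009474
|∇h| = √(-0.01053² + -0.009474²) = 0.01416
Seepage velocity v = K·i/n = 14.0 × 0.01416 / 0.32 = 0.6195 m/day.
t = 1000 / 0.6195 = 1614 days = 4.42 years.

4.4 years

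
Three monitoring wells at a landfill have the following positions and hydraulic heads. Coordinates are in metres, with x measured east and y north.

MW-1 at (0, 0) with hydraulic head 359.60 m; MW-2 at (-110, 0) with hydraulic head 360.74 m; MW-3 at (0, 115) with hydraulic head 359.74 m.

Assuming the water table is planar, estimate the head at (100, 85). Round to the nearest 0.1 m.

358.7 m

∂h/∂x = (360.74 − 359.60) / (-110 − 0) = -0.01036
∂h/∂y = (359.74 − 359.60) / (115 − 0) = +0.001217
h(100, 85) = 359.60 + (-0.01036)·(100) + (+0.001217)·(85) = 359.60 -1.036 +0.103 = 358.667 m.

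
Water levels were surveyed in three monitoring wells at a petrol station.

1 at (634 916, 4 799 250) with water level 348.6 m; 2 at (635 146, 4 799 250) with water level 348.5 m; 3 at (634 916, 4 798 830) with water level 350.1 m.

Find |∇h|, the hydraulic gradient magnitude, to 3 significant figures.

0.00360

∂h/∂x = (348.5 − 348.6) / (635146 − 634916) = -0.0004348
∂h/∂y = (350.1 − 348.6) / (4798830 − 4799250) = -0.003571
|∇h| = √(-0.0004348² + -0.003571²) = 0.003597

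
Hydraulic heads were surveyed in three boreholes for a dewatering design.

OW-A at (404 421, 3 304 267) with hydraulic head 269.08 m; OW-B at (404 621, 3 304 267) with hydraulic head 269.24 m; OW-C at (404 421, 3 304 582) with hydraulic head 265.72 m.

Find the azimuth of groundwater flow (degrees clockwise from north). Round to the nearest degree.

∂h/∂x = (269.24 − 269.08) / (404621 − 404421) = +0.0008000
∂h/∂y = (265.72 − 269.08) / (3304582 − 3304267) = -0.01067
Flow direction (−∇h) has components (-0.0008000 E, +0.01067 N).
Azimuth = atan2(E, N) = atan2(-0.0008000, +0.01067) = 355.7° ≈ 356°.

356°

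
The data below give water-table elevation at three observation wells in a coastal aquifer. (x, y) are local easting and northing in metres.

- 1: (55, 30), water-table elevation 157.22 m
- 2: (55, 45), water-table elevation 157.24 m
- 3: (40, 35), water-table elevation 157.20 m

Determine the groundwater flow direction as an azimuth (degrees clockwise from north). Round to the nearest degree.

233°

Three-point gradient (reference 1): Δ to 2 = (0, 15, +0.02), Δ to 3 = (-15, 5, -0.02).
∂h/∂x = +0.001778, ∂h/∂y = +0.001333 (det = 225).
Flow direction (−∇h) has components (-0.001778 E, -0.001333 N).
Azimuth = atan2(E, N) = atan2(-0.001778, -0.001333) = 233.1° ≈ 233°.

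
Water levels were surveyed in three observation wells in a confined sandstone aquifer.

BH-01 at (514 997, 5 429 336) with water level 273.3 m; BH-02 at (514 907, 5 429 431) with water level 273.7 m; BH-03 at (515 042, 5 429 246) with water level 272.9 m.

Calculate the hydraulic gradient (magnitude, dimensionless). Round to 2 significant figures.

With h = a·x + b·y + c and BH-01 as origin, the differences give:
  (-90)·a + 95·b = +0.4
  45·a + (-90)·b = -0.4
Eliminate b (×(-90) and ×95, subtract): 3825·a = 2.00 → a = ∂h/∂x = +0.0005229
Back-substitute: b = ∂h/∂y = +0.004706.
|∇h| = √(0.0005229² + 0.004706²) = 0.004735

0.0047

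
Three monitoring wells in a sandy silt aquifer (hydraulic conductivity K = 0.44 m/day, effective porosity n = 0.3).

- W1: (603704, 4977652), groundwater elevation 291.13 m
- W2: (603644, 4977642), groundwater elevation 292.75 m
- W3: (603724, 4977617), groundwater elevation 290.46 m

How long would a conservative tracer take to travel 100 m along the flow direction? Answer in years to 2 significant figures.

Three-point gradient (reference W1): Δ to W2 = (-60, -10, +1.62), Δ to W3 = (20, -35, -0.67).
∂h/∂x = -0.02757, ∂h/∂y = +0.003391 (det = 2300).
|∇h| = √(-0.02757² + 0.003391²) = 0.02778
Seepage velocity v = K·i/n = 0.44 × 0.02778 / 0.3 = 0.04074 m/day.
t = 100 / 0.04074 = 2455 days = 6.72 years.

6.7 years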